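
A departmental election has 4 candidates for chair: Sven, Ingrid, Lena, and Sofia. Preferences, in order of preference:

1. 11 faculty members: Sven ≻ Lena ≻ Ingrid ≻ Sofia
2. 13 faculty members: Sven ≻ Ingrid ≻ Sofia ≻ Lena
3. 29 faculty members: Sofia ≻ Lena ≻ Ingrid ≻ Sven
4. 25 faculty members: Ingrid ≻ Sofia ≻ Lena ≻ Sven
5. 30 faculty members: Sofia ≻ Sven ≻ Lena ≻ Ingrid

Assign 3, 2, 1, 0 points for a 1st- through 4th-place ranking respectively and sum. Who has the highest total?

Sven: 11·3 + 13·3 + 29·0 + 25·0 + 30·2 = 132
Ingrid: 11·1 + 13·2 + 29·1 + 25·3 + 30·0 = 141
Lena: 11·2 + 13·0 + 29·2 + 25·1 + 30·1 = 135
Sofia: 11·0 + 13·1 + 29·3 + 25·2 + 30·3 = 240
Sofia has the highest Borda score (240).

Sofia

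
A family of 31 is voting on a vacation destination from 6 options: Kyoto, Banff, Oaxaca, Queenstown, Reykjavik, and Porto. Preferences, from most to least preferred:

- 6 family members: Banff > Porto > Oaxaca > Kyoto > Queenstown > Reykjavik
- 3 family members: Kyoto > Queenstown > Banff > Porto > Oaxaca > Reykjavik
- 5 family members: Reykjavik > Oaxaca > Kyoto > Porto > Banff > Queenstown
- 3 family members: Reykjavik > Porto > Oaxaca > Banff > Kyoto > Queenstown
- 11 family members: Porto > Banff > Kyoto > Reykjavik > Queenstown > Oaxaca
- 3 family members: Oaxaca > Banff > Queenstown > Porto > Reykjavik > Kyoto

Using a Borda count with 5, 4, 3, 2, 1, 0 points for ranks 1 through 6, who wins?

Kyoto: 6·2 + 3·5 + 5·3 + 3·1 + 11·3 + 3·0 = 78
Banff: 6·5 + 3·3 + 5·1 + 3·2 + 11·4 + 3·4 = 106
Oaxaca: 6·3 + 3·1 + 5·4 + 3·3 + 11·0 + 3·5 = 65
Queenstown: 6·1 + 3·4 + 5·0 + 3·0 + 11·1 + 3·3 = 38
Reykjavik: 6·0 + 3·0 + 5·5 + 3·5 + 11·2 + 3·1 = 65
Porto: 6·4 + 3·2 + 5·2 + 3·4 + 11·5 + 3·2 = 113
Porto has the highest Borda score (113).

Porto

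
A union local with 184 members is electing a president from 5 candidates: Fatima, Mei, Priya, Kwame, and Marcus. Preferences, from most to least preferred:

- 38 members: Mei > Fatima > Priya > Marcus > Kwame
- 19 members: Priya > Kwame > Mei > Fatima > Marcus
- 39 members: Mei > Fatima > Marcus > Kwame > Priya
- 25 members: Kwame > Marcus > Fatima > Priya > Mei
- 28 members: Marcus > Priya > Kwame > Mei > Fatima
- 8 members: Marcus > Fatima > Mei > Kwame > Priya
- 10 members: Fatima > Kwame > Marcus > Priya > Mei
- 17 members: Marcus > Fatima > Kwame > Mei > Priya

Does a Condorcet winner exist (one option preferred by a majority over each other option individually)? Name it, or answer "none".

none

Checking pairwise contests:
Mei beats Fatima 124–60.
Kwame beats Mei 99–85.
Fatima beats Priya 137–47.
Fatima beats Kwame 112–72.
Fatima beats Marcus 106–78.
Every option loses at least one head-to-head, so there is no Condorcet winner.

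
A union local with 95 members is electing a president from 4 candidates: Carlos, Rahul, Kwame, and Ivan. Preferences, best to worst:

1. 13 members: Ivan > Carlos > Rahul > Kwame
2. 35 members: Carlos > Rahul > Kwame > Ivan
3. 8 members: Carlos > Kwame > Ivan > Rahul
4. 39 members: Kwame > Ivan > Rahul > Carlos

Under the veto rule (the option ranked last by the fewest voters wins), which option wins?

Last-place votes: Carlos 39, Rahul 8, Kwame 13, Ivan 35.
Rahul is ranked last by the fewest voters, so Rahul wins.

Rahul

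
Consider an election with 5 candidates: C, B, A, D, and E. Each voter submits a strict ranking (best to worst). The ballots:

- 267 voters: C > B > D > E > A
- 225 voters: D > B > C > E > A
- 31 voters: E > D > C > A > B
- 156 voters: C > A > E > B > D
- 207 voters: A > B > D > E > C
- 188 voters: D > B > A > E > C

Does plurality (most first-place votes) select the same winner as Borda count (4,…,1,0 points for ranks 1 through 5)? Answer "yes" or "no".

no

Plurality — first-place votes: C 423, B 0, A 207, D 413, E 31. Winner: C.
Borda — scores: C 2204, B 2817, A 1703, D 2693, E 1323. Winner: B.
The two methods disagree.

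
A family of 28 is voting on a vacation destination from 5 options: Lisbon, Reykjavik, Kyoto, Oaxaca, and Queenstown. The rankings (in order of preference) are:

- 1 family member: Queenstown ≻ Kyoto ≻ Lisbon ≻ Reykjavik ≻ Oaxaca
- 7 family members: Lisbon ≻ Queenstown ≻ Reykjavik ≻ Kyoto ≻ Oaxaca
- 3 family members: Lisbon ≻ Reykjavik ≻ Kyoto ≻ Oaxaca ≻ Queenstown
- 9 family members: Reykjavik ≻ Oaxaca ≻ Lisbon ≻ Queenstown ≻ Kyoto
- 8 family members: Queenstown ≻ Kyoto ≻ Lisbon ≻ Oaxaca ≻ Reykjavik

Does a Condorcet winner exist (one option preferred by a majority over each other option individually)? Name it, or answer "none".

Lisbon

Lisbon vs Reykjavik: 19–9 for Lisbon.
Lisbon vs Kyoto: 19–9 for Lisbon.
Lisbon vs Oaxaca: 19–9 for Lisbon.
Lisbon vs Queenstown: 19–9 for Lisbon.
Lisbon beats every other option head-to-head.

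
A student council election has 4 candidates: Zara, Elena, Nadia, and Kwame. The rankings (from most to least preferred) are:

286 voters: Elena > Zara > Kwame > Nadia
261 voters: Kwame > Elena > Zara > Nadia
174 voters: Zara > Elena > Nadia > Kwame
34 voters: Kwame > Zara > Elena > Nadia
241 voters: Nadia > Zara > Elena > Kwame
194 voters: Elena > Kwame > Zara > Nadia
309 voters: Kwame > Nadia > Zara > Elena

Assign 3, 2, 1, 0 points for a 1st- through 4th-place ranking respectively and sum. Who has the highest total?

Elena

Zara: 286·2 + 261·1 + 174·3 + 34·2 + 241·2 + 194·1 + 309·1 = 2408
Elena: 286·3 + 261·2 + 174·2 + 34·1 + 241·1 + 194·3 + 309·0 = 2585
Nadia: 286·0 + 261·0 + 174·1 + 34·0 + 241·3 + 194·0 + 309·2 = 1515
Kwame: 286·1 + 261·3 + 174·0 + 34·3 + 241·0 + 194·2 + 309·3 = 2486
Elena has the highest Borda score (2585).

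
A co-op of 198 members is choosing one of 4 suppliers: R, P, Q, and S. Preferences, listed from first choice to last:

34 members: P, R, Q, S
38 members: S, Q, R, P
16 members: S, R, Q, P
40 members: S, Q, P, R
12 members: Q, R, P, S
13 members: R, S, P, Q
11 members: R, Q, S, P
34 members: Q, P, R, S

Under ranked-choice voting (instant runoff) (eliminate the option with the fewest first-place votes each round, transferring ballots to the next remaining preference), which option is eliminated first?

Round 1: R 24, P 34, Q 46, S 94. Eliminate R.

R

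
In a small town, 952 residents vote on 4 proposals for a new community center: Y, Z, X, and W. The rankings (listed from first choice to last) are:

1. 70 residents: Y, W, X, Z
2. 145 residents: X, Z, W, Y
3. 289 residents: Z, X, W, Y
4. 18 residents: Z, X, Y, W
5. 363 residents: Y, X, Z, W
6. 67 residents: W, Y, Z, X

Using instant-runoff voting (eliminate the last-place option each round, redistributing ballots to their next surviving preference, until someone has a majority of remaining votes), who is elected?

Y

Round 1: Y 433, Z 307, X 145, W 67. Eliminate W.
Round 2: Y 500, Z 307, X 145. Y has a majority.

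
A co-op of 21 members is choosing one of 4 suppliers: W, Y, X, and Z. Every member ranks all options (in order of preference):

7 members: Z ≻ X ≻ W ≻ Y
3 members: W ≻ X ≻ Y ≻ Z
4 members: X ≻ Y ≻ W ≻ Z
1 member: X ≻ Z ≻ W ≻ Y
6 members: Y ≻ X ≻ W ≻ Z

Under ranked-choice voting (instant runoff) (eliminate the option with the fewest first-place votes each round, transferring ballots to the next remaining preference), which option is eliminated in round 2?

Round 1: W 3, Y 6, X 5, Z 7. Eliminate W.
Round 2: Y 6, X 8, Z 7. Eliminate Y.

Y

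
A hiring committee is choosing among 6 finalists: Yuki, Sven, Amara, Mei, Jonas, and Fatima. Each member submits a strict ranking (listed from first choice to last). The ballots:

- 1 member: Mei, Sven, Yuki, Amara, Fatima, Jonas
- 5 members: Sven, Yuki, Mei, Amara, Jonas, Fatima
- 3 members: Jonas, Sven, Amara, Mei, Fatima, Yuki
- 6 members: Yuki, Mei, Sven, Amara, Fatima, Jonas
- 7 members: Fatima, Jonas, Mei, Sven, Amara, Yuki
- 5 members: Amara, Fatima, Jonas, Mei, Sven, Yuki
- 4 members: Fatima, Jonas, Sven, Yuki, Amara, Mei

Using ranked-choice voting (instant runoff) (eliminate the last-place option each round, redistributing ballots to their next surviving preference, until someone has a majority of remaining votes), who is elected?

Fatima

Round 1: Yuki 6, Sven 5, Amara 5, Mei 1, Jonas 3, Fatima 11. Eliminate Mei.
Round 2: Yuki 6, Sven 6, Amara 5, Jonas 3, Fatima 11. Eliminate Jonas.
Round 3: Yuki 6, Sven 9, Amara 5, Fatima 11. Eliminate Amara.
Round 4: Yuki 6, Sven 9, Fatima 16. Fatima has a majority.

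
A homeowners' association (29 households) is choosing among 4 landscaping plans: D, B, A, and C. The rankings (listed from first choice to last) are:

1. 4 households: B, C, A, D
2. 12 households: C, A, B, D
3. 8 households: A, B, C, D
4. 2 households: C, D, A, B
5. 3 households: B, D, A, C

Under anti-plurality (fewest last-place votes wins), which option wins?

A

Last-place votes: D 24, B 2, A 0, C 3.
A is ranked last by the fewest voters, so A wins.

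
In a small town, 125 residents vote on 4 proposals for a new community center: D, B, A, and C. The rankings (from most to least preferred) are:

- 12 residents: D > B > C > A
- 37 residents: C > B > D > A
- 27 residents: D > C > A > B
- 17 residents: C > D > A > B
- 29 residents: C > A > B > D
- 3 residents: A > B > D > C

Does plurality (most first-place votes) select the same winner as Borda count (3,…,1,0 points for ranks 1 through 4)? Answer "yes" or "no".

yes

Plurality — first-place votes: D 39, B 0, A 3, C 83. Winner: C.
Borda — scores: D 191, B 133, A 111, C 315. Winner: C.
The two methods agree.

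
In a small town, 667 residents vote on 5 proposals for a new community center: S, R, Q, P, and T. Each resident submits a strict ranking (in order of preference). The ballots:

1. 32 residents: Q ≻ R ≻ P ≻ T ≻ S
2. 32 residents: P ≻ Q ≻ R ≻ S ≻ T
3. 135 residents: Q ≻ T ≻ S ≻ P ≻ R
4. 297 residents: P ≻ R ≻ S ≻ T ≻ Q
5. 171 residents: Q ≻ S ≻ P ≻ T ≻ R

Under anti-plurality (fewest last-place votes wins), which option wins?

Last-place votes: S 32, R 306, Q 297, P 0, T 32.
P is ranked last by the fewest voters, so P wins.

P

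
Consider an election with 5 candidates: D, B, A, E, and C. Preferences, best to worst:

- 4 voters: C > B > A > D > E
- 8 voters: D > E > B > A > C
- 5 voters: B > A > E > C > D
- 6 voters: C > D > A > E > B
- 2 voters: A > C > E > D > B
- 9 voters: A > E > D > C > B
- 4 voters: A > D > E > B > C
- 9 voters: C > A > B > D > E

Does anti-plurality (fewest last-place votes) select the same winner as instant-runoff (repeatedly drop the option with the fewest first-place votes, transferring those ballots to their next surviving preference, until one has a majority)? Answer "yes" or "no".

Anti-plurality — last-place votes: D 5, B 17, A 0, E 13, C 12. Winner: A.
Instant-runoff — R1 D 8, B 5, A 15, E 0, C 19 (E out); R2 D 8, B 5, A 15, C 19 (B out); R3 D 8, A 20, C 19 (D out); R4 A 28, C 19 (A winner). Winner: A.
The two methods agree.

yes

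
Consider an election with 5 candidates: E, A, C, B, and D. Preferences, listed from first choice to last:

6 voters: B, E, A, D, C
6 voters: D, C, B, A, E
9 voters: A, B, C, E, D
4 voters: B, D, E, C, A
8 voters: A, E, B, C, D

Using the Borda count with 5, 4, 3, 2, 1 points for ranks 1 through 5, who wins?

E: 6·4 + 6·1 + 9·2 + 4·3 + 8·4 = 92
A: 6·3 + 6·2 + 9·5 + 4·1 + 8·5 = 119
C: 6·1 + 6·4 + 9·3 + 4·2 + 8·2 = 81
B: 6·5 + 6·3 + 9·4 + 4·5 + 8·3 = 128
D: 6·2 + 6·5 + 9·1 + 4·4 + 8·1 = 75
B has the highest Borda score (128).

B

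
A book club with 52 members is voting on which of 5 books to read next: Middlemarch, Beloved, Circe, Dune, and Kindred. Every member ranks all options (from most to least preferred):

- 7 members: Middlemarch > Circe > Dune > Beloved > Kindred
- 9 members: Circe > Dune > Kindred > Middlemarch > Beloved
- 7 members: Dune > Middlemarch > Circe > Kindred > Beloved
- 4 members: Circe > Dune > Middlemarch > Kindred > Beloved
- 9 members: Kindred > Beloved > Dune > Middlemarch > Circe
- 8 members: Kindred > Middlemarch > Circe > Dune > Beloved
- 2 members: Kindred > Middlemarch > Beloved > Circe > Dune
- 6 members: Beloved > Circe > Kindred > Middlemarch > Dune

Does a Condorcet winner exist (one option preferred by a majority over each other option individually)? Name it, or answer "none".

none

Checking pairwise contests:
Dune beats Middlemarch 29–23.
Middlemarch beats Beloved 37–15.
Middlemarch beats Circe 33–19.
Circe beats Dune 36–16.
Circe beats Kindred 33–19.
Every option loses at least one head-to-head, so there is no Condorcet winner.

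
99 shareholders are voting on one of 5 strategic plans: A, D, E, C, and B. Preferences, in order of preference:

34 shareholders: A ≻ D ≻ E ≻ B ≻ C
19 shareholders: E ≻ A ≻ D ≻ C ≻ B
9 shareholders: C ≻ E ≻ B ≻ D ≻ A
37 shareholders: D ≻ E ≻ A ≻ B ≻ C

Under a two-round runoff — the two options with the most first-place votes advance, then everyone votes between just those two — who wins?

A

Round 1 first-place votes: A 34, D 37, E 19, C 9, B 0.
D and A advance.
Runoff: D is preferred to A by 46 voters; A by 53.
A wins the runoff.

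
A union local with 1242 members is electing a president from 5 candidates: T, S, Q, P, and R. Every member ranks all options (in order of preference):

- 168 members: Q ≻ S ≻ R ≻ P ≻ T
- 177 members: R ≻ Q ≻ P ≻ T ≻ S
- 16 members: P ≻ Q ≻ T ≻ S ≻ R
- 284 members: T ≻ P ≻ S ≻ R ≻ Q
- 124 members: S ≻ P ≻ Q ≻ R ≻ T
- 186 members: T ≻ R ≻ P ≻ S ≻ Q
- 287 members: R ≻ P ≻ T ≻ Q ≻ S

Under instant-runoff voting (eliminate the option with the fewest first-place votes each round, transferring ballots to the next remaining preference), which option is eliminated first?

P

Round 1: T 470, S 124, Q 168, P 16, R 464. Eliminate P.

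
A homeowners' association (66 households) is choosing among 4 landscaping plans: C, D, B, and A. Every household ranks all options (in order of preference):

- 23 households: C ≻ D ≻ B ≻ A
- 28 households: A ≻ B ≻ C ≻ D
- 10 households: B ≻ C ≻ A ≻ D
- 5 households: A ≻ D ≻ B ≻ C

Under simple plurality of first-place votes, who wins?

First-place votes: C 23, D 0, B 10, A 33.
A has the most first-place votes.

A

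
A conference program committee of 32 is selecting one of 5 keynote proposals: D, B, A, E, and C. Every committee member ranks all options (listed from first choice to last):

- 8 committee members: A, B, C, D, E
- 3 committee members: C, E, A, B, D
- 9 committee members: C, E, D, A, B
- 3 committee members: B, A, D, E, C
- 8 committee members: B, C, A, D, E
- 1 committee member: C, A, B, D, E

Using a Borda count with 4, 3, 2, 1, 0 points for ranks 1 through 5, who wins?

C

D: 8·1 + 3·0 + 9·2 + 3·2 + 8·1 + 1·1 = 41
B: 8·3 + 3·1 + 9·0 + 3·4 + 8·4 + 1·2 = 73
A: 8·4 + 3·2 + 9·1 + 3·3 + 8·2 + 1·3 = 75
E: 8·0 + 3·3 + 9·3 + 3·1 + 8·0 + 1·0 = 39
C: 8·2 + 3·4 + 9·4 + 3·0 + 8·3 + 1·4 = 92
C has the highest Borda score (92).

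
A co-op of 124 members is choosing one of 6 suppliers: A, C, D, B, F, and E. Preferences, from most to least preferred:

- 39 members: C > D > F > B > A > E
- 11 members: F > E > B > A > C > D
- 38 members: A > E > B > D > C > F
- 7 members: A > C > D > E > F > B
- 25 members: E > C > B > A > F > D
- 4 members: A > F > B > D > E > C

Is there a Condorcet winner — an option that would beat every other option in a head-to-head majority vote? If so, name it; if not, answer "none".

none

Checking pairwise contests:
C beats A 64–60.
E beats C 78–46.
A beats D 85–39.
C beats B 71–53.
A beats F 74–50.
A beats E 88–36.
Every option loses at least one head-to-head, so there is no Condorcet winner.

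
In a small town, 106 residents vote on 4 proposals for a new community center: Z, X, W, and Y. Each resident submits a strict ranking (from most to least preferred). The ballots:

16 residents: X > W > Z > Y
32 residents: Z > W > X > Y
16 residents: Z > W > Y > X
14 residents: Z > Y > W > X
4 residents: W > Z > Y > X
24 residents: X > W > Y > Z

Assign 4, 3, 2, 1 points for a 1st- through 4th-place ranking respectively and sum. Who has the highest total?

Z

Z: 16·2 + 32·4 + 16·4 + 14·4 + 4·3 + 24·1 = 316
X: 16·4 + 32·2 + 16·1 + 14·1 + 4·1 + 24·4 = 258
W: 16·3 + 32·3 + 16·3 + 14·2 + 4·4 + 24·3 = 308
Y: 16·1 + 32·1 + 16·2 + 14·3 + 4·2 + 24·2 = 178
Z has the highest Borda score (316).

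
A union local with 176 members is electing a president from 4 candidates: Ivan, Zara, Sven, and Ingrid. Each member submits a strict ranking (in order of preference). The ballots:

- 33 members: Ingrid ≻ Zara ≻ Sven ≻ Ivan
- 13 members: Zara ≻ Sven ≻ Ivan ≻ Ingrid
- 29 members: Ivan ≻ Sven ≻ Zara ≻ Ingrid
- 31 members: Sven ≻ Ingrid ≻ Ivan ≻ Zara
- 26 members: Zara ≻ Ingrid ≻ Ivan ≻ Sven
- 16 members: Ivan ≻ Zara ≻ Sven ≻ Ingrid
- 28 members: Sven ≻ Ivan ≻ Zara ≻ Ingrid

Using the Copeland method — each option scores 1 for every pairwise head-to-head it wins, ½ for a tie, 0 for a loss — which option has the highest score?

Ivan: beats Zara; loses to Sven and Ingrid → score 1.
Zara: beats Ingrid; ties Sven; loses to Ivan → score 1.5.
Sven: beats Ivan and Ingrid; ties Zara → score 2.5.
Ingrid: beats Ivan; loses to Zara and Sven → score 1.
Sven has the best pairwise record.

Sven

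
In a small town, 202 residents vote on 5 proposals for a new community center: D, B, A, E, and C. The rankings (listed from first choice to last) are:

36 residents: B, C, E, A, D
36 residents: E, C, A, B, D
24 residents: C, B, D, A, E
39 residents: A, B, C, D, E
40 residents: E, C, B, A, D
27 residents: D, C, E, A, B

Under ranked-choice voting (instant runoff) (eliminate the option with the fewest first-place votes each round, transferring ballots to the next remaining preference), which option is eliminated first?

C

Round 1: D 27, B 36, A 39, E 76, C 24. Eliminate C.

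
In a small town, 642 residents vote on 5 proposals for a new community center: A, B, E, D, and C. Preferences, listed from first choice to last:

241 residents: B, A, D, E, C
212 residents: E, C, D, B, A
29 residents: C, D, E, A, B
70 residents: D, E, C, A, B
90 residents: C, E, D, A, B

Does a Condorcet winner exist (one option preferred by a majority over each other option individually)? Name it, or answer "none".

Checking pairwise contests:
B beats A 453–189.
E beats B 401–241.
D beats E 340–302.
C beats D 331–311.
E beats C 523–119.
Every option loses at least one head-to-head, so there is no Condorcet winner.

none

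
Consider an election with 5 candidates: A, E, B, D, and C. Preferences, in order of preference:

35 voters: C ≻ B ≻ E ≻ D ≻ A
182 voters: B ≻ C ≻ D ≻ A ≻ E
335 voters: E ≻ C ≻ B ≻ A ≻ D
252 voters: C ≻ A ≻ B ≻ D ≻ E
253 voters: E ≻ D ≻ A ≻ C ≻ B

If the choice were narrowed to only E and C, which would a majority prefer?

Voters preferring E to C: 588; preferring C to E: 469.
E wins the head-to-head.

E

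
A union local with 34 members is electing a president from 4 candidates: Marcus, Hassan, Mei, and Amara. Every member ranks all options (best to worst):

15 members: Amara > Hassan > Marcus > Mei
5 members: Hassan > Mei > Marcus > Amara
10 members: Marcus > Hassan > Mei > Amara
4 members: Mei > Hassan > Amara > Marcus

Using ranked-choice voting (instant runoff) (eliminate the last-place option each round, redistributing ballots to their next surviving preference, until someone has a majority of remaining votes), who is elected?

Amara

Round 1: Marcus 10, Hassan 5, Mei 4, Amara 15. Eliminate Mei.
Round 2: Marcus 10, Hassan 9, Amara 15. Eliminate Hassan.
Round 3: Marcus 15, Amara 19. Amara has a majority.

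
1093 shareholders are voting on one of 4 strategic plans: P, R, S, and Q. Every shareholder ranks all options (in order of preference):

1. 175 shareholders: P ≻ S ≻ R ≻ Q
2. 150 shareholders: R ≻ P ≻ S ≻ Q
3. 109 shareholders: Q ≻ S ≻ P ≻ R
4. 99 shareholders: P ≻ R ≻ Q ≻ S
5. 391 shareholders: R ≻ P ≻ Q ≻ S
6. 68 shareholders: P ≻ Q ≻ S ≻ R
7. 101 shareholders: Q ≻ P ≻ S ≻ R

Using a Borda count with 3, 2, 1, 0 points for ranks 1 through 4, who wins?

P

P: 175·3 + 150·2 + 109·1 + 99·3 + 391·2 + 68·3 + 101·2 = 2419
R: 175·1 + 150·3 + 109·0 + 99·2 + 391·3 + 68·0 + 101·0 = 1996
S: 175·2 + 150·1 + 109·2 + 99·0 + 391·0 + 68·1 + 101·1 = 887
Q: 175·0 + 150·0 + 109·3 + 99·1 + 391·1 + 68·2 + 101·3 = 1256
P has the highest Borda score (2419).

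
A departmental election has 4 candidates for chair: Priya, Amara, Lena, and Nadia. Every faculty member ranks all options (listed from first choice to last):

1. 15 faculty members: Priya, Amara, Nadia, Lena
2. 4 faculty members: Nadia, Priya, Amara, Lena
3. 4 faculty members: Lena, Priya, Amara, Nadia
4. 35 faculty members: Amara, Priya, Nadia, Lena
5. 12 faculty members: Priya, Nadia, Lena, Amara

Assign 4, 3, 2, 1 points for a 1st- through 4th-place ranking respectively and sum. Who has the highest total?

Priya

Priya: 15·4 + 4·3 + 4·3 + 35·3 + 12·4 = 237
Amara: 15·3 + 4·2 + 4·2 + 35·4 + 12·1 = 213
Lena: 15·1 + 4·1 + 4·4 + 35·1 + 12·2 = 94
Nadia: 15·2 + 4·4 + 4·1 + 35·2 + 12·3 = 156
Priya has the highest Borda score (237).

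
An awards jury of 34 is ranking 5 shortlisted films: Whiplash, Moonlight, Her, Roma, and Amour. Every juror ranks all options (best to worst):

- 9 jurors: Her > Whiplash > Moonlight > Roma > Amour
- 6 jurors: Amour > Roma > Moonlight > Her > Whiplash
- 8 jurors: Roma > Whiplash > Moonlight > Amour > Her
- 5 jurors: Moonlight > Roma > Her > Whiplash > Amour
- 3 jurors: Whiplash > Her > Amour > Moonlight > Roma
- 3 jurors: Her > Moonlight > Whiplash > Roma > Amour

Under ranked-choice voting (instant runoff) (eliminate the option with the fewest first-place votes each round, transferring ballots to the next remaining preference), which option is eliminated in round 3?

Round 1: Whiplash 3, Moonlight 5, Her 12, Roma 8, Amour 6. Eliminate Whiplash.
Round 2: Moonlight 5, Her 15, Roma 8, Amour 6. Eliminate Moonlight.
Round 3: Her 15, Roma 13, Amour 6. Eliminate Amour.

Amour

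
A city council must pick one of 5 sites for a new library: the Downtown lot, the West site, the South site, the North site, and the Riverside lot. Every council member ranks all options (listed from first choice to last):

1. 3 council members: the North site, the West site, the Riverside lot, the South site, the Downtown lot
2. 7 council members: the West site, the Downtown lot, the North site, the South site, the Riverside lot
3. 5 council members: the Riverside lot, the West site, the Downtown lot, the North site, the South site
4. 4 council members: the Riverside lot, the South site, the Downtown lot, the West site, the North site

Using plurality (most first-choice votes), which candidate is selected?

First-place votes: the Downtown lot 0, the West site 7, the South site 0, the North site 3, the Riverside lot 9.
the Riverside lot has the most first-place votes.

the Riverside lot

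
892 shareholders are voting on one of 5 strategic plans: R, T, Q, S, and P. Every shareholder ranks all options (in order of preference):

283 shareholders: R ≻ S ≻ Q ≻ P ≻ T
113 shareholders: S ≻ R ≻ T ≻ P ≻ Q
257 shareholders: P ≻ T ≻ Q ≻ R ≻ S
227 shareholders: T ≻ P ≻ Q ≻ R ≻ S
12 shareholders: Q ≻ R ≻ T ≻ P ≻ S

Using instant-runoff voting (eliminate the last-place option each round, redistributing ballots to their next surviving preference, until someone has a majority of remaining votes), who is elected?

P

Round 1: R 283, T 227, Q 12, S 113, P 257. Eliminate Q.
Round 2: R 295, T 227, S 113, P 257. Eliminate S.
Round 3: R 408, T 227, P 257. Eliminate T.
Round 4: R 408, P 484. P has a majority.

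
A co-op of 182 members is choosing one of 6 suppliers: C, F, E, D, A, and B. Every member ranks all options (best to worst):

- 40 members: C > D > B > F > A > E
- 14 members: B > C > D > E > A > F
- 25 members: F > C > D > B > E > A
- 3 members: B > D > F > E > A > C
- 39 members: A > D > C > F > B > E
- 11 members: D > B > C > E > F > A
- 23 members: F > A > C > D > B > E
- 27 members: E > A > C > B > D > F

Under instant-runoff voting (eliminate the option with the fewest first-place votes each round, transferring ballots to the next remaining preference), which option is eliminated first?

Round 1: C 40, F 48, E 27, D 11, A 39, B 17. Eliminate D.

D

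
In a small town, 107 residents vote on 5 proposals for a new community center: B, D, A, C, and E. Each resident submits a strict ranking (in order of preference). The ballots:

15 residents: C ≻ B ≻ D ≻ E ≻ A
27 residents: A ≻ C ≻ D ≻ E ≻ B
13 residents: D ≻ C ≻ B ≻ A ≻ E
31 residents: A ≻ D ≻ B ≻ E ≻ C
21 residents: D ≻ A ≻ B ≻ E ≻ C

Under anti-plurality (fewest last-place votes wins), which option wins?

Last-place votes: B 27, D 0, A 15, C 52, E 13.
D is ranked last by the fewest voters, so D wins.

D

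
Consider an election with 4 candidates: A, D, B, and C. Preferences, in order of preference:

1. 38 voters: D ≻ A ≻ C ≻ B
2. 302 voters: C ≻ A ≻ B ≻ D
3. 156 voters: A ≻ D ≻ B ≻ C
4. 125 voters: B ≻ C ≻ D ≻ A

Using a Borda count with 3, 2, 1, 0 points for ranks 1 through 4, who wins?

A: 38·2 + 302·2 + 156·3 + 125·0 = 1148
D: 38·3 + 302·0 + 156·2 + 125·1 = 551
B: 38·0 + 302·1 + 156·1 + 125·3 = 833
C: 38·1 + 302·3 + 156·0 + 125·2 = 1194
C has the highest Borda score (1194).

C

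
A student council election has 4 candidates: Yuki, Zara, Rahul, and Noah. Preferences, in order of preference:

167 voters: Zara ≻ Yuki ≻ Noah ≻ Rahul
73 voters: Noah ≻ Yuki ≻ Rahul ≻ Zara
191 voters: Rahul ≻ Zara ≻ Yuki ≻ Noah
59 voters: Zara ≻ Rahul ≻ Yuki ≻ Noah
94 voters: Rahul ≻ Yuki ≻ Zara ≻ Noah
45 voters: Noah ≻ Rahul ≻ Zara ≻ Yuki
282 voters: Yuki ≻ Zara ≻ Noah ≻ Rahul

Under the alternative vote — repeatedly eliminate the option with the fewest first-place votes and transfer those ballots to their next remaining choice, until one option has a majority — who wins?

Round 1: Yuki 282, Zara 226, Rahul 285, Noah 118. Eliminate Noah.
Round 2: Yuki 355, Zara 226, Rahul 330. Eliminate Zara.
Round 3: Yuki 522, Rahul 389. Yuki has a majority.

Yuki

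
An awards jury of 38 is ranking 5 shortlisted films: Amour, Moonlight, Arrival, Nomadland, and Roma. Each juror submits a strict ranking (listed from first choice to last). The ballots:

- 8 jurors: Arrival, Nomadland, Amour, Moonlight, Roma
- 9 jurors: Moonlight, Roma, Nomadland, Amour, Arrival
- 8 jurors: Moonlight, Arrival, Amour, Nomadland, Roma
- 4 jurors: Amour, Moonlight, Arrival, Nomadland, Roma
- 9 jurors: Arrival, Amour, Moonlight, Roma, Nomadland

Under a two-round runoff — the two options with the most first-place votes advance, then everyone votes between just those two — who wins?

Round 1 first-place votes: Amour 4, Moonlight 17, Arrival 17, Nomadland 0, Roma 0.
Arrival and Moonlight advance.
Runoff: Arrival is preferred to Moonlight by 17 voters; Moonlight by 21.
Moonlight wins the runoff.

Moonlight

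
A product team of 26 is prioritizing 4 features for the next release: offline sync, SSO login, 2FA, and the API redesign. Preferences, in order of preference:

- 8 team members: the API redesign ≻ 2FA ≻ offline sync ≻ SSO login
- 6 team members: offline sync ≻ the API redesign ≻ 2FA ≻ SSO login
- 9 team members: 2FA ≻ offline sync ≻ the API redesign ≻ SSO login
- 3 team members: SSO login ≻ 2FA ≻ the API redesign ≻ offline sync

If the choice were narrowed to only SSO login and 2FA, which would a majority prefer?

2FA

Voters preferring SSO login to 2FA: 3; preferring 2FA to SSO login: 23.
2FA wins the head-to-head.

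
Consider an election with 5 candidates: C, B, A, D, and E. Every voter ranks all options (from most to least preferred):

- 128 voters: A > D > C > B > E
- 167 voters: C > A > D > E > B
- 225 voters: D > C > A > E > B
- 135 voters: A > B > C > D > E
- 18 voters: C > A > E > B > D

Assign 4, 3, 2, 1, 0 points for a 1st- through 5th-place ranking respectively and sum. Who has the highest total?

A

C: 128·2 + 167·4 + 225·3 + 135·2 + 18·4 = 1941
B: 128·1 + 167·0 + 225·0 + 135·3 + 18·1 = 551
A: 128·4 + 167·3 + 225·2 + 135·4 + 18·3 = 2057
D: 128·3 + 167·2 + 225·4 + 135·1 + 18·0 = 1753
E: 128·0 + 167·1 + 225·1 + 135·0 + 18·2 = 428
A has the highest Borda score (2057).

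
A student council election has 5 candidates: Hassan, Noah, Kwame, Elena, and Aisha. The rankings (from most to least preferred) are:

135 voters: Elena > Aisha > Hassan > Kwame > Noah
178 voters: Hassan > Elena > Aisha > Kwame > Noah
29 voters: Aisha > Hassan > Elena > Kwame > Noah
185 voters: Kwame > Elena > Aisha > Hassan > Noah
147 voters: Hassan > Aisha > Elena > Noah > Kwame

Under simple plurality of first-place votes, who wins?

Hassan

First-place votes: Hassan 325, Noah 0, Kwame 185, Elena 135, Aisha 29.
Hassan has the most first-place votes.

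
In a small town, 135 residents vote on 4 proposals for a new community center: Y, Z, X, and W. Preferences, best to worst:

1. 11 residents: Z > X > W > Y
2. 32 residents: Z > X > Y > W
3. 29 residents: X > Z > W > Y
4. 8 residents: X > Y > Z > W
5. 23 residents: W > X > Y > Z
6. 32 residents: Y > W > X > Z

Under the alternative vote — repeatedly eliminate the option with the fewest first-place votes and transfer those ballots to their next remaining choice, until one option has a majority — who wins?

Round 1: Y 32, Z 43, X 37, W 23. Eliminate W.
Round 2: Y 32, Z 43, X 60. Eliminate Y.
Round 3: Z 43, X 92. X has a majority.

X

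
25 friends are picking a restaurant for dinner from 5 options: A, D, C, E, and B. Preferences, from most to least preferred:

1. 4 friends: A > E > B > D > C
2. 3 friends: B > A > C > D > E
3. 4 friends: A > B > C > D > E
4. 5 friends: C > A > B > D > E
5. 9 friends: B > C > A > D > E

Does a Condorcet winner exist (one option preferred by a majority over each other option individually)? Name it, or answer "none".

Checking pairwise contests:
C beats A 14–11.
A beats D 25–0.
B beats C 20–5.
A beats E 25–0.
A beats B 13–12.
Every option loses at least one head-to-head, so there is no Condorcet winner.

none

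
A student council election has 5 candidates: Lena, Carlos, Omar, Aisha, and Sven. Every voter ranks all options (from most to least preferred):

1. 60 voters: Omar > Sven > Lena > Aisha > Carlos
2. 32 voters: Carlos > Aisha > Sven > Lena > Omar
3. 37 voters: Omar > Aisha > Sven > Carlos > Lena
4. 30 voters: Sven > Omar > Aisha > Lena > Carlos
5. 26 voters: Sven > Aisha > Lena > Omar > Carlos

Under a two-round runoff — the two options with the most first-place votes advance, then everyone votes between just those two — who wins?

Omar

Round 1 first-place votes: Lena 0, Carlos 32, Omar 97, Aisha 0, Sven 56.
Omar and Sven advance.
Runoff: Omar is preferred to Sven by 97 voters; Sven by 88.
Omar wins the runoff.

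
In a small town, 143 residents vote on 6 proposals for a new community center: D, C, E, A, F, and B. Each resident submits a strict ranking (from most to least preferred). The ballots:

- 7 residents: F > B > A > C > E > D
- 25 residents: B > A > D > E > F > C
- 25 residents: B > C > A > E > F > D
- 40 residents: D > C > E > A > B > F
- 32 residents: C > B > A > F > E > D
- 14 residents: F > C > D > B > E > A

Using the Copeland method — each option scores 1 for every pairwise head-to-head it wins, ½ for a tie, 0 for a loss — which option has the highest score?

D: beats E; loses to C, A, F, and B → score 1.
C: beats D, E, A, F, and B → score 5.
E: beats F; loses to D, C, A, and B → score 1.
A: beats D, E, and F; loses to C and B → score 3.
F: beats D; loses to C, E, A, and B → score 1.
B: beats D, E, A, and F; loses to C → score 4.
C has the best pairwise record.

C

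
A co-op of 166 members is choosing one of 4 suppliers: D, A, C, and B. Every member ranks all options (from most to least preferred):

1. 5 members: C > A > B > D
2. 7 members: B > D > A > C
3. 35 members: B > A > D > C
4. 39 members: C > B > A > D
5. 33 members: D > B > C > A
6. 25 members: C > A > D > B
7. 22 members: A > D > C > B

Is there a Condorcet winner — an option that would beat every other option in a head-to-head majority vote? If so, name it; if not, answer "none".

Checking pairwise contests:
A beats D 126–40.
C beats A 102–64.
D beats C 97–69.
C beats B 91–75.
Every option loses at least one head-to-head, so there is no Condorcet winner.

none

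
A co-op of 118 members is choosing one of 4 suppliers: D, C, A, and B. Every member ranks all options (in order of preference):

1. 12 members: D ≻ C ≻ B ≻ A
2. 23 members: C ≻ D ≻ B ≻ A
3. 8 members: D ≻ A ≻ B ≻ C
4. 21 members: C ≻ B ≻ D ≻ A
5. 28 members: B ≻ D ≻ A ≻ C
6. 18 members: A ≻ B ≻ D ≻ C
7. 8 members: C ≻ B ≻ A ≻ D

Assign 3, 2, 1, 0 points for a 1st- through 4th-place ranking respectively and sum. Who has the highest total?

D: 12·3 + 23·2 + 8·3 + 21·1 + 28·2 + 18·1 + 8·0 = 201
C: 12·2 + 23·3 + 8·0 + 21·3 + 28·0 + 18·0 + 8·3 = 180
A: 12·0 + 23·0 + 8·2 + 21·0 + 28·1 + 18·3 + 8·1 = 106
B: 12·1 + 23·1 + 8·1 + 21·2 + 28·3 + 18·2 + 8·2 = 221
B has the highest Borda score (221).

B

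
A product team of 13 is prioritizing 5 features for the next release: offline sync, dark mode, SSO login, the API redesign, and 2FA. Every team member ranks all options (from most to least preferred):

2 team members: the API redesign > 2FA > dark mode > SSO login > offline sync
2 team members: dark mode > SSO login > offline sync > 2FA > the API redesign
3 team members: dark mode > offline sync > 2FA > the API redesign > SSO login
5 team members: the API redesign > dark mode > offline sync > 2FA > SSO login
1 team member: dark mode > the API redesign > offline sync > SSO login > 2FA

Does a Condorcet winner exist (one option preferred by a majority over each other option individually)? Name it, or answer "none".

the API redesign vs offline sync: 8–5 for the API redesign.
the API redesign vs dark mode: 7–6 for the API redesign.
the API redesign vs SSO login: 11–2 for the API redesign.
the API redesign vs 2FA: 8–5 for the API redesign.
the API redesign beats every other option head-to-head.

the API redesign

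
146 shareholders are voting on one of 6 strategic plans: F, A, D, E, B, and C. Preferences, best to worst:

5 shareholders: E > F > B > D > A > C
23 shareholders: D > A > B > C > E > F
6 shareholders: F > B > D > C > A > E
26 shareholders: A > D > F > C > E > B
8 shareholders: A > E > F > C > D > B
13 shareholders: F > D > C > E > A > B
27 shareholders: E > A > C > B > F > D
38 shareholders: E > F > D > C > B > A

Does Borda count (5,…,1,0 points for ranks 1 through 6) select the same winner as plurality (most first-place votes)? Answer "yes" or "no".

yes

Borda — scores: F 396, A 394, D 421, E 457, B 200, C 322. Winner: E.
Plurality — first-place votes: F 19, A 34, D 23, E 70, B 0, C 0. Winner: E.
The two methods agree.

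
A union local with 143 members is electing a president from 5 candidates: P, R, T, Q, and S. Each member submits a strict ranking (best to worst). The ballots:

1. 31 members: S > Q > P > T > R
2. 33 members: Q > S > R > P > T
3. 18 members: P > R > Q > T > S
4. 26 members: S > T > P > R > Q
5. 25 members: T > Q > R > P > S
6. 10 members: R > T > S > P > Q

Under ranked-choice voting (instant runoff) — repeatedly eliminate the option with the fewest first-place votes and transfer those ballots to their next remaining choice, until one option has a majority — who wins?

Round 1: P 18, R 10, T 25, Q 33, S 57. Eliminate R.
Round 2: P 18, T 35, Q 33, S 57. Eliminate P.
Round 3: T 35, Q 51, S 57. Eliminate T.
Round 4: Q 76, S 67. Q has a majority.

Q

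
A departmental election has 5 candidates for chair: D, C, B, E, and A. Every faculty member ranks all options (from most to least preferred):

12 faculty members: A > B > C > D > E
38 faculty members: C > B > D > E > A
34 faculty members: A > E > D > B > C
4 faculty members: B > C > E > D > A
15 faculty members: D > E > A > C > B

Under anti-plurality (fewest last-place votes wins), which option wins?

D

Last-place votes: D 0, C 34, B 15, E 12, A 42.
D is ranked last by the fewest voters, so D wins.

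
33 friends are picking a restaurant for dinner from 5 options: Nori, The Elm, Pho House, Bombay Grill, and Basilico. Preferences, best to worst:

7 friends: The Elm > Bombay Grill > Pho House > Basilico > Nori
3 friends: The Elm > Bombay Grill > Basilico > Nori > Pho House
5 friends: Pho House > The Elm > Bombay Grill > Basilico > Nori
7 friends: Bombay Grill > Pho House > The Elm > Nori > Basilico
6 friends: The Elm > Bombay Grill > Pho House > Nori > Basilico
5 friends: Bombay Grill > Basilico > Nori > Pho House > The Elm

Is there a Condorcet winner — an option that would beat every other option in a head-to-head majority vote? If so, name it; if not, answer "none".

Checking pairwise contests:
The Elm beats Nori 28–5.
Pho House beats The Elm 17–16.
Bombay Grill beats Pho House 28–5.
The Elm beats Bombay Grill 21–12.
The Elm beats Basilico 28–5.
Every option loses at least one head-to-head, so there is no Condorcet winner.

none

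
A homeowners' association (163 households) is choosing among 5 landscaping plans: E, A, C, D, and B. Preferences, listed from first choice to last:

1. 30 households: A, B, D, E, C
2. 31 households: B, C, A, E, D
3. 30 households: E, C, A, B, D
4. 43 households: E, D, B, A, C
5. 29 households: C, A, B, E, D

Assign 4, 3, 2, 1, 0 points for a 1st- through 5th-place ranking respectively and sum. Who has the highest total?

B

E: 30·1 + 31·1 + 30·4 + 43·4 + 29·1 = 382
A: 30·4 + 31·2 + 30·2 + 43·1 + 29·3 = 372
C: 30·0 + 31·3 + 30·3 + 43·0 + 29·4 = 299
D: 30·2 + 31·0 + 30·0 + 43·3 + 29·0 = 189
B: 30·3 + 31·4 + 30·1 + 43·2 + 29·2 = 388
B has the highest Borda score (388).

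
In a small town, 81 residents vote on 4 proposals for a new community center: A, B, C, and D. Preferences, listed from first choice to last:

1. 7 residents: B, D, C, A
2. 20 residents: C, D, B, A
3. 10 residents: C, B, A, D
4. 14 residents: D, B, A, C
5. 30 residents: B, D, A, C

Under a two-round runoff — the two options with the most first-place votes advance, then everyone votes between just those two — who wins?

B

Round 1 first-place votes: A 0, B 37, C 30, D 14.
B and C advance.
Runoff: B is preferred to C by 51 voters; C by 30.
B wins the runoff.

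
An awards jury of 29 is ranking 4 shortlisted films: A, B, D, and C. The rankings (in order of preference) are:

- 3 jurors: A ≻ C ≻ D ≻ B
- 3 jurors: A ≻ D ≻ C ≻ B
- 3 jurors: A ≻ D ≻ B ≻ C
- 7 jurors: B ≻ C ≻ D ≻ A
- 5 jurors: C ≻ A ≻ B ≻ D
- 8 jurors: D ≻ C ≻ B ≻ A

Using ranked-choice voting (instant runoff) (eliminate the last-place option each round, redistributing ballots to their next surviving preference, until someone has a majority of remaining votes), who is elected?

Round 1: A 9, B 7, D 8, C 5. Eliminate C.
Round 2: A 14, B 7, D 8. Eliminate B.
Round 3: A 14, D 15. D has a majority.

D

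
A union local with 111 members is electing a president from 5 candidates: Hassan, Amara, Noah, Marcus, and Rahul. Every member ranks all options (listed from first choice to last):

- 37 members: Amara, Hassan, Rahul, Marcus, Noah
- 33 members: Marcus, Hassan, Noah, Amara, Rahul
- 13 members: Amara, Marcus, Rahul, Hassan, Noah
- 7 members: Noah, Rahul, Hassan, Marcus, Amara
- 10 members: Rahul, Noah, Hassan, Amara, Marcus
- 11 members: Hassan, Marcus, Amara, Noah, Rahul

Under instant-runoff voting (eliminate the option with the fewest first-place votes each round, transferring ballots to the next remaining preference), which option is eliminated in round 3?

Round 1: Hassan 11, Amara 50, Noah 7, Marcus 33, Rahul 10. Eliminate Noah.
Round 2: Hassan 11, Amara 50, Marcus 33, Rahul 17. Eliminate Hassan.
Round 3: Amara 50, Marcus 44, Rahul 17. Eliminate Rahul.

Rahul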